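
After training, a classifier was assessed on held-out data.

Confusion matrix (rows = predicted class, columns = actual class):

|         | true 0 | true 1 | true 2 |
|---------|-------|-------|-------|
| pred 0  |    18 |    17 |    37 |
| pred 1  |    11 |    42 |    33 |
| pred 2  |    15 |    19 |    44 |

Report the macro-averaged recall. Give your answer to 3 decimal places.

0.445

Per-class recall (TP/(TP+FN)):
  0: TP=18, FN=11+15=26 → 18/44 = 0.4091
  1: TP=42, FN=17+19=36 → 42/78 = 0.5385
  2: TP=44, FN=37+33=70 → 44/114 = 0.3860
Macro-recall = mean = (0.4091 + 0.5385 + 0.3860) / 3 = 0.445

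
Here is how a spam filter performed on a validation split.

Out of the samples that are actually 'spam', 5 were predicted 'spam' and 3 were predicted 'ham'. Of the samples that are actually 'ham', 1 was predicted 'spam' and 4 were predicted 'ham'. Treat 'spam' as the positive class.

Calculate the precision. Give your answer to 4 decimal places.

Precision = TP/(TP+FP) = 5/(5+1) = 5/6 = 0.8333

0.8333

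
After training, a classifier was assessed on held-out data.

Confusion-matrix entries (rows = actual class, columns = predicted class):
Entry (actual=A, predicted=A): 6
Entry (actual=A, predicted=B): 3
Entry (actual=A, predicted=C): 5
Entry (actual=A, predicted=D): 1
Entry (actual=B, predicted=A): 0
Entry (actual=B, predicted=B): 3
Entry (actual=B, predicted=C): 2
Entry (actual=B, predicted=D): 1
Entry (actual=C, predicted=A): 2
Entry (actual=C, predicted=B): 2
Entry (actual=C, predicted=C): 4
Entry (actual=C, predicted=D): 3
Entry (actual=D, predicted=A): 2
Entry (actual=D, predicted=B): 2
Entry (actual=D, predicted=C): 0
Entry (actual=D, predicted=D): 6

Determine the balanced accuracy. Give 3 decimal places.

0.466

Balanced accuracy = mean of per-class recall.
  A: recall = 6/15 = 0.4000
  B: recall = 3/6 = 0.5000
  C: recall = 4/11 = 0.3636
  D: recall = 6/10 = 0.6000
Mean = (0.4000 + 0.5000 + 0.3636 + 0.6000) / 4 = 0.466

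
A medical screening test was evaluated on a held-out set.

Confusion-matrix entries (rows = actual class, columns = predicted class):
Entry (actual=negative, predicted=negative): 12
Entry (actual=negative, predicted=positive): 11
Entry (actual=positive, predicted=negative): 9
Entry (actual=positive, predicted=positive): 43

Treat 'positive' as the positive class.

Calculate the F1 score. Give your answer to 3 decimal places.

0.811

Precision = TP/(TP+FP) = 43/54 = 0.7963
Recall = TP/(TP+FN) = 43/52 = 0.8269
F1 = 2·TP/(2·TP+FP+FN) = 86/106 = 0.811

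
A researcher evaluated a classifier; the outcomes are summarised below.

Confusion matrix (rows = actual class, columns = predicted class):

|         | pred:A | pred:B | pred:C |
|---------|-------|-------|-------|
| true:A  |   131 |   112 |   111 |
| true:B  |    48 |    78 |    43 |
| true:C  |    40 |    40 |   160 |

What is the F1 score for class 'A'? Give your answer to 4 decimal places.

Take TP from the diagonal, FP from the rest of the 'A' prediction marginal, FN from the rest of the 'A' actual marginal.
F1 score = 2·TP/(2·TP+FP+FN).
A: TP=131, FP=48+40=88, FN=112+111=223 → 262/573 = 0.45724

0.4572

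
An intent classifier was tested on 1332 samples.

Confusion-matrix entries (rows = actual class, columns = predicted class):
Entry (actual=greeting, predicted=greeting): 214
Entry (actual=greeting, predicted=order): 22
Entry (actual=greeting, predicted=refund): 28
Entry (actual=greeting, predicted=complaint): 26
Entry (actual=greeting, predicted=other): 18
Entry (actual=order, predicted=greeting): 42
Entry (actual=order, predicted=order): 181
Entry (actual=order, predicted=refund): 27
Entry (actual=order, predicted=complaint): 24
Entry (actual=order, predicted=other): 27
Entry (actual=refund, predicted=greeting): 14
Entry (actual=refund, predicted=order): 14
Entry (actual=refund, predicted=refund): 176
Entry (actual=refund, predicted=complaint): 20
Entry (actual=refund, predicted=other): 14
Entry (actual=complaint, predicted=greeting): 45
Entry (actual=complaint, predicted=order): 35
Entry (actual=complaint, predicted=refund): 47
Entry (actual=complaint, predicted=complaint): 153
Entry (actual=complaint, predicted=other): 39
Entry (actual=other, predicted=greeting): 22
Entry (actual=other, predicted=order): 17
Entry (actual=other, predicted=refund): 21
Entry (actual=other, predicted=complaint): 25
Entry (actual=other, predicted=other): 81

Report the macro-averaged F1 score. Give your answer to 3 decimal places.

0.593

Per-class F1 score (2·TP/(2·TP+FP+FN)):
  greeting: TP=214, FP=42+14+45+22=123, FN=22+28+26+18=94 → 428/645 = 0.6636
  order: TP=181, FP=22+14+35+17=88, FN=42+27+24+27=120 → 362/570 = 0.6351
  refund: TP=176, FP=28+27+47+21=123, FN=14+14+20+14=62 → 352/537 = 0.6555
  complaint: TP=153, FP=26+24+20+25=95, FN=45+35+47+39=166 → 306/567 = 0.5397
  other: TP=81, FP=18+27+14+39=98, FN=22+17+21+25=85 → 162/345 = 0.4696
Macro-F1 score = mean = (0.6636 + 0.6351 + 0.6555 + 0.5397 + 0.4696) / 5 = 0.593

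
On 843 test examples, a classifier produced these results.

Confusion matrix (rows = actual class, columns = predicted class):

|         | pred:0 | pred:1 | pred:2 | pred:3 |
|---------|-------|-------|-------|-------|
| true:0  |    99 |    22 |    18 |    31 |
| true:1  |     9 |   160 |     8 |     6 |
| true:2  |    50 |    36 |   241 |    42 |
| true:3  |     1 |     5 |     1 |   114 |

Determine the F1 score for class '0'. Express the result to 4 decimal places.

0.6018

One-vs-rest for '0': TP = diagonal; FP = other classes predicted '0'; FN = '0' predicted as other.
F1 score = 2·TP/(2·TP+FP+FN).
0: TP=99, FP=9+50+1=60, FN=22+18+31=71 → 198/329 = 0.60182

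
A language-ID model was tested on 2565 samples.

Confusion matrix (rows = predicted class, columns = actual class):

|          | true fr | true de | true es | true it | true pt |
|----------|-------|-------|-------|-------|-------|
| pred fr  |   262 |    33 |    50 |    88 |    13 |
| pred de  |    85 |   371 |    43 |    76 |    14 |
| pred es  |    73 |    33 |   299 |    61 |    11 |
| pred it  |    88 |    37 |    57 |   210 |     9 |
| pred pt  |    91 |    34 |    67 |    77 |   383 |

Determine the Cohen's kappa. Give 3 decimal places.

0.495

Observed agreement pₒ = trace/N = 1525/2565 = 0.5945
Expected agreement pₑ = Σ (rowᵢ·colᵢ)/N² = (599·446 + 508·589 + 516·477 + 512·401 + 430·652)/2565² = 0.1973
κ = (pₒ − pₑ)/(1 − pₑ) = (0.5945 − 0.1973)/(1 − 0.1973) = 0.495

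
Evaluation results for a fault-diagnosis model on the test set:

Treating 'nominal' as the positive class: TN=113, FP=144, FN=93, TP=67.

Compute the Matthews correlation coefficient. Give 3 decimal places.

-0.138

MCC = (TP·TN − FP·FN) / √((TP+FP)(TP+FN)(TN+FP)(TN+FN))
Numerator = 67·113 − 144·93 = -5821
Denominator = √(211·160·257·206) = √1787321920 = 42276.7302
MCC = -5821 / 42276.7302 = -0.138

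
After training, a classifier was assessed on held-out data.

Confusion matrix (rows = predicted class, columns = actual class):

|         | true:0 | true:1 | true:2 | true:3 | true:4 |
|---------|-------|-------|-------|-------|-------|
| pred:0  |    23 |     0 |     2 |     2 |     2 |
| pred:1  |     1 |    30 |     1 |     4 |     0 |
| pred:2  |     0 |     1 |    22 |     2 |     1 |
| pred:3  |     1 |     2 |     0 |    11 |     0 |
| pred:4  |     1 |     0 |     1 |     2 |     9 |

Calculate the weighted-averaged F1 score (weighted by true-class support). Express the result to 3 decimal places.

0.799

Per-class F1 score (2·TP/(2·TP+FP+FN)):
  0: TP=23, FP=0+2+2+2=6, FN=1+0+1+1=3 → 46/55 = 0.8364
  1: TP=30, FP=1+1+4+0=6, FN=0+1+2+0=3 → 60/69 = 0.8696
  2: TP=22, FP=0+1+2+1=4, FN=2+1+0+1=4 → 44/52 = 0.8462
  3: TP=11, FP=1+2+0+0=3, FN=2+4+2+2=10 → 22/35 = 0.6286
  4: TP=9, FP=1+0+1+2=4, FN=2+0+1+0=3 → 18/25 = 0.7200
Weighted-F1 score = Σ (supportᵢ/N)·F1 scoreᵢ with N=118: (26/118)·0.8364 + (33/118)·0.8696 + (26/118)·0.8462 + (21/118)·0.6286 + (12/118)·0.7200 = 0.799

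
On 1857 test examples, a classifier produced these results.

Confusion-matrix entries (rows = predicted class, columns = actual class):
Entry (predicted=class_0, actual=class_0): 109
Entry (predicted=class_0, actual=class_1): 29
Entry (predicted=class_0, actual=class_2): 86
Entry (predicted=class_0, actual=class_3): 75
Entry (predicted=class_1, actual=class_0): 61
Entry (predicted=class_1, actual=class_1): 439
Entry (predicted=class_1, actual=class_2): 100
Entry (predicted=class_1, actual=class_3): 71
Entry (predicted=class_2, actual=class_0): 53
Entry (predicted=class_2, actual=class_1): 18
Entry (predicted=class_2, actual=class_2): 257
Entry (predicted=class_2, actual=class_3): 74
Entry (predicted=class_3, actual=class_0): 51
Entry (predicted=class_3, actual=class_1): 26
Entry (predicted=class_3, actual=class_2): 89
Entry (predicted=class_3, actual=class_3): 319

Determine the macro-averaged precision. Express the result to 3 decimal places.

Per-class precision (TP/(TP+FP)):
  class_0: TP=109, FP=29+86+75=190 → 109/299 = 0.3645
  class_1: TP=439, FP=61+100+71=232 → 439/671 = 0.6542
  class_2: TP=257, FP=53+18+74=145 → 257/402 = 0.6393
  class_3: TP=319, FP=51+26+89=166 → 319/485 = 0.6577
Macro-precision = mean = (0.3645 + 0.6542 + 0.6393 + 0.6577) / 4 = 0.579

0.579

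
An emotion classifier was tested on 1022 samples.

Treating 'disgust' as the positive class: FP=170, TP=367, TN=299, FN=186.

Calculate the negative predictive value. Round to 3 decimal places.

0.616

NPV = TN/(TN+FN) = 299/(299+186) = 0.616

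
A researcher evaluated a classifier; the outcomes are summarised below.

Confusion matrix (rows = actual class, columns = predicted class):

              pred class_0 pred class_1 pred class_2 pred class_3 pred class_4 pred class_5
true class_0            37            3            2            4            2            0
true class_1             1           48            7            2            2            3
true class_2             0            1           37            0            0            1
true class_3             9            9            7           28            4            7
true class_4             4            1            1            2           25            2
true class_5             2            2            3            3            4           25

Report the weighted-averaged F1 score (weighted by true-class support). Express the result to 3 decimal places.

Per-class F1 score (2·TP/(2·TP+FP+FN)):
  class_0: TP=37, FP=1+0+9+4+2=16, FN=3+2+4+2+0=11 → 74/101 = 0.7327
  class_1: TP=48, FP=3+1+9+1+2=16, FN=1+7+2+2+3=15 → 96/127 = 0.7559
  class_2: TP=37, FP=2+7+7+1+3=20, FN=0+1+0+0+1=2 → 74/96 = 0.7708
  class_3: TP=28, FP=4+2+0+2+3=11, FN=9+9+7+4+7=36 → 56/103 = 0.5437
  class_4: TP=25, FP=2+2+0+4+4=12, FN=4+1+1+2+2=10 → 50/72 = 0.6944
  class_5: TP=25, FP=0+3+1+7+2=13, FN=2+2+3+3+4=14 → 50/77 = 0.6494
Weighted-F1 score = Σ (supportᵢ/N)·F1 scoreᵢ with N=288: (48/288)·0.7327 + (63/288)·0.7559 + (39/288)·0.7708 + (64/288)·0.5437 + (35/288)·0.6944 + (39/288)·0.6494 = 0.685

0.685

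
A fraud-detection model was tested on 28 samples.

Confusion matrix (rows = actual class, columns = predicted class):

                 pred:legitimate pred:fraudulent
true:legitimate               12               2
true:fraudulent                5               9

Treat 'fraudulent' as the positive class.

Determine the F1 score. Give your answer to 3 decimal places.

0.720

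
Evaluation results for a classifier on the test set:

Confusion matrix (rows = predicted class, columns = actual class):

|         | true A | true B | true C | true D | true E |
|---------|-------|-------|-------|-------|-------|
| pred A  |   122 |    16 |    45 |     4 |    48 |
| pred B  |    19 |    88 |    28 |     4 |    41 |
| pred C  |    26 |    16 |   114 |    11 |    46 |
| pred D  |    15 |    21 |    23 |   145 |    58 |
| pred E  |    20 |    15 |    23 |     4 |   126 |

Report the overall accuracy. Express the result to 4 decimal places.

Accuracy = trace / total = (122+88+114+145+126=595) / 1078 = 595/1078 = 0.5519

0.5519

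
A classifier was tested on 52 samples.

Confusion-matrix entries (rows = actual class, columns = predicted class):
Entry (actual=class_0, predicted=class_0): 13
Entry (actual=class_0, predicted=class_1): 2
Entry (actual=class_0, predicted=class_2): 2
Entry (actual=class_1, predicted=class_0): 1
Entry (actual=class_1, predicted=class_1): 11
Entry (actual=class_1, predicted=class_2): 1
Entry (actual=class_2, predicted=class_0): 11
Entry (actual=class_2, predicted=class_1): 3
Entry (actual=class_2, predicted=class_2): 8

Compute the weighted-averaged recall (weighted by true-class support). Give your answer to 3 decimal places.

0.615

Per-class recall (TP/(TP+FN)):
  class_0: TP=13, FN=2+2=4 → 13/17 = 0.7647
  class_1: TP=11, FN=1+1=2 → 11/13 = 0.8462
  class_2: TP=8, FN=11+3=14 → 8/22 = 0.3636
Weighted-recall = Σ (supportᵢ/N)·recallᵢ with N=52: (17/52)·0.7647 + (13/52)·0.8462 + (22/52)·0.3636 = 0.615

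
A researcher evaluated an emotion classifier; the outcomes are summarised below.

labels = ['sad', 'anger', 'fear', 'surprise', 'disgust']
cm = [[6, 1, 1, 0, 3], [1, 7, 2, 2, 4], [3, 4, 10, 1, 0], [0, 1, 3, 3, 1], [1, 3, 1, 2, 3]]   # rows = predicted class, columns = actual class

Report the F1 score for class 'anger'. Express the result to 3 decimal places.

F1 score = 2·TP/(2·TP+FP+FN).
anger: TP=7, FP=1+2+2+4=9, FN=1+4+1+3=9 → 14/32 = 0.4375

0.438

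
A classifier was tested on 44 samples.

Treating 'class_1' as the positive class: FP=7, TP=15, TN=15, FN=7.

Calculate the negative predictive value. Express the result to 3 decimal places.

NPV = TN/(TN+FN) = 15/(15+7) = 0.682

0.682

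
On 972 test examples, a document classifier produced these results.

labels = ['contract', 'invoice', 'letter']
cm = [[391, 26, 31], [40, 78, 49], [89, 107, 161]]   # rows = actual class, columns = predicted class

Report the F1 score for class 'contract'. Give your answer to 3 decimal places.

0.808

One-vs-rest for 'contract': TP = diagonal; FP = other classes predicted 'contract'; FN = 'contract' predicted as other.
F1 score = 2·TP/(2·TP+FP+FN).
contract: TP=391, FP=40+89=129, FN=26+31=57 → 782/968 = 0.8079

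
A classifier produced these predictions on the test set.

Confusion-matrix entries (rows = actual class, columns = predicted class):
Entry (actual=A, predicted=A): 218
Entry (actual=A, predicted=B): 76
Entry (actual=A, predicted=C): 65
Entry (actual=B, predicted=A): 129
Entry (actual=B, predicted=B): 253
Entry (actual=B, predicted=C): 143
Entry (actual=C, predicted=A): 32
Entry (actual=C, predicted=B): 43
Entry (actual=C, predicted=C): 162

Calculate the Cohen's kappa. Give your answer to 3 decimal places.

Observed agreement pₒ = trace/N = 633/1121 = 0.5647
Expected agreement pₑ = Σ (rowᵢ·colᵢ)/N² = (359·379 + 525·372 + 237·370)/1121² = 0.3335
κ = (pₒ − pₑ)/(1 − pₑ) = (0.5647 − 0.3335)/(1 − 0.3335) = 0.347

0.347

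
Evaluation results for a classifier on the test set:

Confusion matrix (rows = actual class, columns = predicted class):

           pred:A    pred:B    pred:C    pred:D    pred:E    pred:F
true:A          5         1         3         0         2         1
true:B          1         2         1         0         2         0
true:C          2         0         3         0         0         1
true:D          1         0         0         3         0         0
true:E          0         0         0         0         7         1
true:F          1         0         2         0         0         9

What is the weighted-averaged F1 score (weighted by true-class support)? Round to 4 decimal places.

Per-class F1 score (2·TP/(2·TP+FP+FN)):
  A: TP=5, FP=1+2+1+0+1=5, FN=1+3+0+2+1=7 → 10/22 = 0.45455
  B: TP=2, FP=1+0+0+0+0=1, FN=1+1+0+2+0=4 → 4/9 = 0.44444
  C: TP=3, FP=3+1+0+0+2=6, FN=2+0+0+0+1=3 → 6/15 = 0.40000
  D: TP=3, FP=0+0+0+0+0=0, FN=1+0+0+0+0=1 → 6/7 = 0.85714
  E: TP=7, FP=2+2+0+0+0=4, FN=0+0+0+0+1=1 → 14/19 = 0.73684
  F: TP=9, FP=1+0+1+0+1=3, FN=1+0+2+0+0=3 → 18/24 = 0.75000
Weighted-F1 score = Σ (supportᵢ/N)·F1 scoreᵢ with N=48: (12/48)·0.45455 + (6/48)·0.44444 + (6/48)·0.40000 + (4/48)·0.85714 + (8/48)·0.73684 + (12/48)·0.75000 = 0.6009

0.6009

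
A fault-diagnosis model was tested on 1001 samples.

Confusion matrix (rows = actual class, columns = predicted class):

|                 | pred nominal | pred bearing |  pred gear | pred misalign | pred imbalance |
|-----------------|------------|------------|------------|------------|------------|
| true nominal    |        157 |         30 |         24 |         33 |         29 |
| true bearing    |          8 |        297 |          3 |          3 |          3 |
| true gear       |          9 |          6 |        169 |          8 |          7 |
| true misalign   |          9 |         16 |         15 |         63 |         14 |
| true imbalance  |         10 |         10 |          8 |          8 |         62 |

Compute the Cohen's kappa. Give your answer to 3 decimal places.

Observed agreement pₒ = trace/N = 748/1001 = 0.7473
Expected agreement pₑ = Σ (rowᵢ·colᵢ)/N² = (273·193 + 314·359 + 199·219 + 117·115 + 98·115)/1001² = 0.2333
κ = (pₒ − pₑ)/(1 − pₑ) = (0.7473 − 0.2333)/(1 − 0.2333) = 0.670

0.670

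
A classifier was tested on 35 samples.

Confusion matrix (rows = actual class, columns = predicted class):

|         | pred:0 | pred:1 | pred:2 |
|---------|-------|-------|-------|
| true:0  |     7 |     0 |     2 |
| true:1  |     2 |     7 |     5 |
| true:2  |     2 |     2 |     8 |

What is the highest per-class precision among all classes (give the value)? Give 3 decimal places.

0.778

Per-class precision (TP/(TP+FP)):
  0: TP=7, FP=2+2=4 → 7/11 = 0.6364
  1: TP=7, FP=0+2=2 → 7/9 = 0.7778
  2: TP=8, FP=2+5=7 → 8/15 = 0.5333
Highest is class '1' with precision = 0.778.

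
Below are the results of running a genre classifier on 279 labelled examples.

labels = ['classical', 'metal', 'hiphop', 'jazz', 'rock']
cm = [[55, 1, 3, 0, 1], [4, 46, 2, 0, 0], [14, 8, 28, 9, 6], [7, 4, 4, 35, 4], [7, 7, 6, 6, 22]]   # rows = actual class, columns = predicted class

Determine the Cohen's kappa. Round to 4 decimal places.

0.5822

Observed agreement pₒ = trace/N = 186/279 = 0.66667
Expected agreement pₑ = Σ (rowᵢ·colᵢ)/N² = (60·87 + 52·66 + 65·43 + 54·50 + 48·33)/279² = 0.20209
κ = (pₒ − pₑ)/(1 − pₑ) = (0.66667 − 0.20209)/(1 − 0.20209) = 0.5822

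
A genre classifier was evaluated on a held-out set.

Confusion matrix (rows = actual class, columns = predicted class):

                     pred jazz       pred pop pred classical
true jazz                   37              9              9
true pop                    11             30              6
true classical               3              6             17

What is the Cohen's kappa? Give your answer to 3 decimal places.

0.470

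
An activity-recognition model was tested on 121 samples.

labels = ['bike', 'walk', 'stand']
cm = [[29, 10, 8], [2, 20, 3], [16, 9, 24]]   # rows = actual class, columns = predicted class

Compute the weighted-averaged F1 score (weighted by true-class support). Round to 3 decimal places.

0.600

Per-class F1 score (2·TP/(2·TP+FP+FN)):
  bike: TP=29, FP=2+16=18, FN=10+8=18 → 58/94 = 0.6170
  walk: TP=20, FP=10+9=19, FN=2+3=5 → 40/64 = 0.6250
  stand: TP=24, FP=8+3=11, FN=16+9=25 → 48/84 = 0.5714
Weighted-F1 score = Σ (supportᵢ/N)·F1 scoreᵢ with N=121: (47/121)·0.6170 + (25/121)·0.6250 + (49/121)·0.5714 = 0.600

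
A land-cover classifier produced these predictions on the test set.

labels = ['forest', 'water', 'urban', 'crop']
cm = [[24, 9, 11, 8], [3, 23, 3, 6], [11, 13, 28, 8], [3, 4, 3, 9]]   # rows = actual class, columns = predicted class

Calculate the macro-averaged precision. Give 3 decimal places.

0.492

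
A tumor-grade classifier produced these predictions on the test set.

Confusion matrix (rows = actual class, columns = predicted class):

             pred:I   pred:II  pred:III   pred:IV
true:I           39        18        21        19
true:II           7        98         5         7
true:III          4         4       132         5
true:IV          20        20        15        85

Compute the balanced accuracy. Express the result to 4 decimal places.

Balanced accuracy = mean of per-class recall.
  I: recall = 39/97 = 0.40206
  II: recall = 98/117 = 0.83761
  III: recall = 132/145 = 0.91034
  IV: recall = 85/140 = 0.60714
Mean = (0.40206 + 0.83761 + 0.91034 + 0.60714) / 4 = 0.6893

0.6893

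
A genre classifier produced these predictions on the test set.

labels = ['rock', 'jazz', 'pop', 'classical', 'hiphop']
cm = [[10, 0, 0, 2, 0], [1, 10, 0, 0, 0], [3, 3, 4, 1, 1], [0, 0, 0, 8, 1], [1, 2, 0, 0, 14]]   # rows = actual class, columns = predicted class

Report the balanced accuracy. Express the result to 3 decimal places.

0.758

Balanced accuracy = mean of per-class recall.
  rock: recall = 10/12 = 0.8333
  jazz: recall = 10/11 = 0.9091
  pop: recall = 4/12 = 0.3333
  classical: recall = 8/9 = 0.8889
  hiphop: recall = 14/17 = 0.8235
Mean = (0.8333 + 0.9091 + 0.3333 + 0.8889 + 0.8235) / 5 = 0.758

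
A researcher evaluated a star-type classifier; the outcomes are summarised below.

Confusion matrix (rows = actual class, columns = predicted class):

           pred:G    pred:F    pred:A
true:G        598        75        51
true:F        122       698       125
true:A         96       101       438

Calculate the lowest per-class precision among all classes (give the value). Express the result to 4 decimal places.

Per-class precision (TP/(TP+FP)):
  G: TP=598, FP=122+96=218 → 598/816 = 0.73284
  F: TP=698, FP=75+101=176 → 698/874 = 0.79863
  A: TP=438, FP=51+125=176 → 438/614 = 0.71336
Lowest is class 'A' with precision = 0.7134.

0.7134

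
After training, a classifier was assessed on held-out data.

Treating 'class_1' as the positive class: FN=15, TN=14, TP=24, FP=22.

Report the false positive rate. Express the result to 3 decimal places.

0.611

FPR = FP/(FP+TN) = 22/(22+14) = 0.611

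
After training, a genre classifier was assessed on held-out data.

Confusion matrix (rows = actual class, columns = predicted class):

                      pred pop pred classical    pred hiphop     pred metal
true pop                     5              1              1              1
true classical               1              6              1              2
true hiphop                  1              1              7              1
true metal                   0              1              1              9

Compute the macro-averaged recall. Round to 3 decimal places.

Per-class recall (TP/(TP+FN)):
  pop: TP=5, FN=1+1+1=3 → 5/8 = 0.6250
  classical: TP=6, FN=1+1+2=4 → 6/10 = 0.6000
  hiphop: TP=7, FN=1+1+1=3 → 7/10 = 0.7000
  metal: TP=9, FN=0+1+1=2 → 9/11 = 0.8182
Macro-recall = mean = (0.6250 + 0.6000 + 0.7000 + 0.8182) / 4 = 0.686

0.686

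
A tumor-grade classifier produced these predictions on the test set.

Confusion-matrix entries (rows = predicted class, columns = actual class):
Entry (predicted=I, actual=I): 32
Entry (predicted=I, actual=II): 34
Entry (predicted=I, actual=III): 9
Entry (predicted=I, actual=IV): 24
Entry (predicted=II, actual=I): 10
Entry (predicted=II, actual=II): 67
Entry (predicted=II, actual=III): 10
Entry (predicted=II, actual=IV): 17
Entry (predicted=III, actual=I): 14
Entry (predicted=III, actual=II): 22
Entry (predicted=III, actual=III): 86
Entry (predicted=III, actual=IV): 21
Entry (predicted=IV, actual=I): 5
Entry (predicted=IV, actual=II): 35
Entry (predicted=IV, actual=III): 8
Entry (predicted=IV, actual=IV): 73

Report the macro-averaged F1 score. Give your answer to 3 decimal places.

Per-class F1 score (2·TP/(2·TP+FP+FN)):
  I: TP=32, FP=34+9+24=67, FN=10+14+5=29 → 64/160 = 0.4000
  II: TP=67, FP=10+10+17=37, FN=34+22+35=91 → 134/262 = 0.5115
  III: TP=86, FP=14+22+21=57, FN=9+10+8=27 → 172/256 = 0.6719
  IV: TP=73, FP=5+35+8=48, FN=24+17+21=62 → 146/256 = 0.5703
Macro-F1 score = mean = (0.4000 + 0.5115 + 0.6719 + 0.5703) / 4 = 0.538

0.538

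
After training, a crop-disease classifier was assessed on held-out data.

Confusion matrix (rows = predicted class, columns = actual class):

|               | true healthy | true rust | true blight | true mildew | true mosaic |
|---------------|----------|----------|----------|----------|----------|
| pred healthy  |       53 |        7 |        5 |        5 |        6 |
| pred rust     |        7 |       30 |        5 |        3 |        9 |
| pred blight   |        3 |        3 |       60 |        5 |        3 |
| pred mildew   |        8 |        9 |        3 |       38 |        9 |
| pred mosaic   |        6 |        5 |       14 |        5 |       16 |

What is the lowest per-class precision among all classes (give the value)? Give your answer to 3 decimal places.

0.348

Per-class precision (TP/(TP+FP)):
  healthy: TP=53, FP=7+5+5+6=23 → 53/76 = 0.6974
  rust: TP=30, FP=7+5+3+9=24 → 30/54 = 0.5556
  blight: TP=60, FP=3+3+5+3=14 → 60/74 = 0.8108
  mildew: TP=38, FP=8+9+3+9=29 → 38/67 = 0.5672
  mosaic: TP=16, FP=6+5+14+5=30 → 16/46 = 0.3478
Lowest is class 'mosaic' with precision = 0.348.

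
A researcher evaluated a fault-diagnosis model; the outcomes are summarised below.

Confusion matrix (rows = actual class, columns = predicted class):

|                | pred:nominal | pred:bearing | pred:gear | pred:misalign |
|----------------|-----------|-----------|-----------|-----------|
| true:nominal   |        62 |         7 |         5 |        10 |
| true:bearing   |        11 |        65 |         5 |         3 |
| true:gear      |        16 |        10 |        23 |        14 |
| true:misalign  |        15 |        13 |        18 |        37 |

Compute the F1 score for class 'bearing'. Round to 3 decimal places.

One-vs-rest for 'bearing': TP = diagonal; FP = other classes predicted 'bearing'; FN = 'bearing' predicted as other.
F1 score = 2·TP/(2·TP+FP+FN).
bearing: TP=65, FP=7+10+13=30, FN=11+5+3=19 → 130/179 = 0.7263

0.726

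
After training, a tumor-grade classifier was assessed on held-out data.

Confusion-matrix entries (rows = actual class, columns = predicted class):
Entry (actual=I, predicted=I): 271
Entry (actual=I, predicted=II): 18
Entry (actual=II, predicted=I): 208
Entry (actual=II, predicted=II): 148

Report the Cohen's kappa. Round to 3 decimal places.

0.333

Observed agreement pₒ = trace/N = 419/645 = 0.6496
Expected agreement pₑ = Σ (rowᵢ·colᵢ)/N² = (289·479 + 356·166)/645² = 0.4748
κ = (pₒ − pₑ)/(1 − pₑ) = (0.6496 − 0.4748)/(1 − 0.4748) = 0.333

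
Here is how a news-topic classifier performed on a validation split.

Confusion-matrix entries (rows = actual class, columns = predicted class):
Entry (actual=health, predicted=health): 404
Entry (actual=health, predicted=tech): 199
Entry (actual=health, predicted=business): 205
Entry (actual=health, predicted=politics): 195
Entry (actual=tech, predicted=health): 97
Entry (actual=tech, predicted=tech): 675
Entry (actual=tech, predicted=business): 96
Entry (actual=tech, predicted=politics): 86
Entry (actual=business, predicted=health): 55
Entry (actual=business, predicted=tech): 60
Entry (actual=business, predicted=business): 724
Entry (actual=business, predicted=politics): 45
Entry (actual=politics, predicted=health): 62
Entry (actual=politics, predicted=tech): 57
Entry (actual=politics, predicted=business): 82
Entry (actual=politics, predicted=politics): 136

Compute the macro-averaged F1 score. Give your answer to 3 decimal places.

0.565

Per-class F1 score (2·TP/(2·TP+FP+FN)):
  health: TP=404, FP=97+55+62=214, FN=199+205+195=599 → 808/1621 = 0.4985
  tech: TP=675, FP=199+60+57=316, FN=97+96+86=279 → 1350/1945 = 0.6941
  business: TP=724, FP=205+96+82=383, FN=55+60+45=160 → 1448/1991 = 0.7273
  politics: TP=136, FP=195+86+45=326, FN=62+57+82=201 → 272/799 = 0.3404
Macro-F1 score = mean = (0.4985 + 0.6941 + 0.7273 + 0.3404) / 4 = 0.565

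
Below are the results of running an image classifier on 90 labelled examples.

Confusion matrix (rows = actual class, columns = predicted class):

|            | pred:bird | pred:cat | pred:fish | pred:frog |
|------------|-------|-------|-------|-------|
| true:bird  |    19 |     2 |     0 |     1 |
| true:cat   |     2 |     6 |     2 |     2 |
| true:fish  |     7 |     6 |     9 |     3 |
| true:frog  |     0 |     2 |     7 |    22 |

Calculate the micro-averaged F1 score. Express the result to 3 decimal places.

Micro-averaging pools counts across classes: ΣTP=56, ΣFP=34, ΣFN=34.
Micro-F1 score = 2·TP/(2·TP+FP+FN) on pooled counts = 0.622 (equals overall accuracy in single-label multiclass).

0.622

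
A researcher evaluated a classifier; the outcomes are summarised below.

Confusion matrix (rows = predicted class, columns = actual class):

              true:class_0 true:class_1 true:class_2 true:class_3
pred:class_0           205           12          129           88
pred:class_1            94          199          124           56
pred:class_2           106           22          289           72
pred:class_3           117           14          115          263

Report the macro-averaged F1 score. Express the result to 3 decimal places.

Per-class F1 score (2·TP/(2·TP+FP+FN)):
  class_0: TP=205, FP=12+129+88=229, FN=94+106+117=317 → 410/956 = 0.4289
  class_1: TP=199, FP=94+124+56=274, FN=12+22+14=48 → 398/720 = 0.5528
  class_2: TP=289, FP=106+22+72=200, FN=129+124+115=368 → 578/1146 = 0.5044
  class_3: TP=263, FP=117+14+115=246, FN=88+56+72=216 → 526/988 = 0.5324
Macro-F1 score = mean = (0.4289 + 0.5528 + 0.5044 + 0.5324) / 4 = 0.505

0.505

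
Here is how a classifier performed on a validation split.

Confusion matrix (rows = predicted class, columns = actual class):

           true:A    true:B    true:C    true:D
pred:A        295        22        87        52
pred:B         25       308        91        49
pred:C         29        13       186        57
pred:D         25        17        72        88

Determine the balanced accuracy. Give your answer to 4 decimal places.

Balanced accuracy = mean of per-class recall.
  A: recall = 295/374 = 0.78877
  B: recall = 308/360 = 0.85556
  C: recall = 186/436 = 0.42661
  D: recall = 88/246 = 0.35772
Mean = (0.78877 + 0.85556 + 0.42661 + 0.35772) / 4 = 0.6072

0.6072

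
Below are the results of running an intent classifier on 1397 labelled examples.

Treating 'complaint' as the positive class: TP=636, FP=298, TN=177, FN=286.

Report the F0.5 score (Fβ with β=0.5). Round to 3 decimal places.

0.683

Fβ = (1+β²)·TP / ((1+β²)·TP + β²·FN + FP), with β²=1/4
= 1.25·636 / (1.25·636 + 0.25·286 + 298) = 0.683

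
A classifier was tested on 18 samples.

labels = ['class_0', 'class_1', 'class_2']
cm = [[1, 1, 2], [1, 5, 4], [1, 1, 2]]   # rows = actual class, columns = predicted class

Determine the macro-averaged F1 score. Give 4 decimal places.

Per-class F1 score (2·TP/(2·TP+FP+FN)):
  class_0: TP=1, FP=1+1=2, FN=1+2=3 → 2/7 = 0.28571
  class_1: TP=5, FP=1+1=2, FN=1+4=5 → 10/17 = 0.58824
  class_2: TP=2, FP=2+4=6, FN=1+1=2 → 4/12 = 0.33333
Macro-F1 score = mean = (0.28571 + 0.58824 + 0.33333) / 3 = 0.4024

0.4024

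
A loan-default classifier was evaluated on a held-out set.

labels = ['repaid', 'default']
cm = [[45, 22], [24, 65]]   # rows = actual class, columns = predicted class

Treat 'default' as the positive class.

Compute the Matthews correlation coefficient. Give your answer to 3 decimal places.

0.401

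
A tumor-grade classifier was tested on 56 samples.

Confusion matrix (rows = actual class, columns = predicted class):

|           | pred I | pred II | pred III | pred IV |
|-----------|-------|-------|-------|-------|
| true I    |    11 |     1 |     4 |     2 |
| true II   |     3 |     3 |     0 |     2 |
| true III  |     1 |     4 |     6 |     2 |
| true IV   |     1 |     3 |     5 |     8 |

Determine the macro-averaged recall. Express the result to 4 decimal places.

Per-class recall (TP/(TP+FN)):
  I: TP=11, FN=1+4+2=7 → 11/18 = 0.61111
  II: TP=3, FN=3+0+2=5 → 3/8 = 0.37500
  III: TP=6, FN=1+4+2=7 → 6/13 = 0.46154
  IV: TP=8, FN=1+3+5=9 → 8/17 = 0.47059
Macro-recall = mean = (0.61111 + 0.37500 + 0.46154 + 0.47059) / 4 = 0.4796

0.4796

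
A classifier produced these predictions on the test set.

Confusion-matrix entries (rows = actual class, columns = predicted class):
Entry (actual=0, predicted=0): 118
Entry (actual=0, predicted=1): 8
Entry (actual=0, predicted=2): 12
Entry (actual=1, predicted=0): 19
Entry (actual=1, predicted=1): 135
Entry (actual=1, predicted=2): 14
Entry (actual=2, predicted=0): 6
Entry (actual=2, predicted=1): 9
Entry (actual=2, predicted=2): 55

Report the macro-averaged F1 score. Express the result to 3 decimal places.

Per-class F1 score (2·TP/(2·TP+FP+FN)):
  0: TP=118, FP=19+6=25, FN=8+12=20 → 236/281 = 0.8399
  1: TP=135, FP=8+9=17, FN=19+14=33 → 270/320 = 0.8438
  2: TP=55, FP=12+14=26, FN=6+9=15 → 110/151 = 0.7285
Macro-F1 score = mean = (0.8399 + 0.8438 + 0.7285) / 3 = 0.804

0.804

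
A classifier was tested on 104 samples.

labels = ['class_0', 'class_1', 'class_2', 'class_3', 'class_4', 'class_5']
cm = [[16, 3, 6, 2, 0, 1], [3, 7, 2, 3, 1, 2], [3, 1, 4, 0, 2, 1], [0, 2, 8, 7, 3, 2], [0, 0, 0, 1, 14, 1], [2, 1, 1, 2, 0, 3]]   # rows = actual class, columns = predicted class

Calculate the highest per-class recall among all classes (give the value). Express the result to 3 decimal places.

0.875

Per-class recall (TP/(TP+FN)):
  class_0: TP=16, FN=3+6+2+0+1=12 → 16/28 = 0.5714
  class_1: TP=7, FN=3+2+3+1+2=11 → 7/18 = 0.3889
  class_2: TP=4, FN=3+1+0+2+1=7 → 4/11 = 0.3636
  class_3: TP=7, FN=0+2+8+3+2=15 → 7/22 = 0.3182
  class_4: TP=14, FN=0+0+0+1+1=2 → 14/16 = 0.8750
  class_5: TP=3, FN=2+1+1+2+0=6 → 3/9 = 0.3333
Highest is class 'class_4' with recall = 0.875.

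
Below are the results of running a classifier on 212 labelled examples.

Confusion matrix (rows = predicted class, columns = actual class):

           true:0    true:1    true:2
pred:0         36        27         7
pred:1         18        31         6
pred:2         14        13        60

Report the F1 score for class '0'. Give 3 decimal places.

Treat '0' as positive and all other classes as negative.
F1 score = 2·TP/(2·TP+FP+FN).
0: TP=36, FP=27+7=34, FN=18+14=32 → 72/138 = 0.5217

0.522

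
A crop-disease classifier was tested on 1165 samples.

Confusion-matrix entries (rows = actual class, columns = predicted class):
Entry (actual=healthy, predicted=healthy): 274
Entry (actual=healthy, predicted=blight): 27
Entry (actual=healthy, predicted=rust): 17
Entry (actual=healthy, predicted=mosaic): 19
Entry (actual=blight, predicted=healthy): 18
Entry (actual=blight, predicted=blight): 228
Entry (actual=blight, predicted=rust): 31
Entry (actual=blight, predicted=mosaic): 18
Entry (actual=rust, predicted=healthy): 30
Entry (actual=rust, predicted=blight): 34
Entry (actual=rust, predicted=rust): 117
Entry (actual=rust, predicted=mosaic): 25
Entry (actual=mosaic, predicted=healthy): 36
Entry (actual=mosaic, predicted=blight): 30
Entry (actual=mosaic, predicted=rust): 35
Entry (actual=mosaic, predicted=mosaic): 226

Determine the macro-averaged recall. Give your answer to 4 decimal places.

0.7113

Per-class recall (TP/(TP+FN)):
  healthy: TP=274, FN=27+17+19=63 → 274/337 = 0.81306
  blight: TP=228, FN=18+31+18=67 → 228/295 = 0.77288
  rust: TP=117, FN=30+34+25=89 → 117/206 = 0.56796
  mosaic: TP=226, FN=36+30+35=101 → 226/327 = 0.69113
Macro-recall = mean = (0.81306 + 0.77288 + 0.56796 + 0.69113) / 4 = 0.7113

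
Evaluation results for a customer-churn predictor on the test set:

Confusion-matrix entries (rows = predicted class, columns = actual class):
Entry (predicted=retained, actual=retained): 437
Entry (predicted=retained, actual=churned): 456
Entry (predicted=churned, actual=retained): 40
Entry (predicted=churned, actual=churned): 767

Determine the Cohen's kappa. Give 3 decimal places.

0.429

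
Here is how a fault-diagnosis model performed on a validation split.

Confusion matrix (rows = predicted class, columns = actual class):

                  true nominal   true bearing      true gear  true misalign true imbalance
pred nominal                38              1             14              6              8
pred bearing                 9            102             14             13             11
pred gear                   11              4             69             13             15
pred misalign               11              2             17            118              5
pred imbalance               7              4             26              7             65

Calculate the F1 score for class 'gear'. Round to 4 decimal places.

Take TP from the diagonal, FP from the rest of the 'gear' prediction marginal, FN from the rest of the 'gear' actual marginal.
F1 score = 2·TP/(2·TP+FP+FN).
gear: TP=69, FP=11+4+13+15=43, FN=14+14+17+26=71 → 138/252 = 0.54762

0.5476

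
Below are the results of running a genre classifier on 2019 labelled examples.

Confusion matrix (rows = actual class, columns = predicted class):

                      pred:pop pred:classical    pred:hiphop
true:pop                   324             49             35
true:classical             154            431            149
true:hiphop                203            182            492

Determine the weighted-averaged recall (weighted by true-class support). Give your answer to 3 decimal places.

Per-class recall (TP/(TP+FN)):
  pop: TP=324, FN=49+35=84 → 324/408 = 0.7941
  classical: TP=431, FN=154+149=303 → 431/734 = 0.5872
  hiphop: TP=492, FN=203+182=385 → 492/877 = 0.5610
Weighted-recall = Σ (supportᵢ/N)·recallᵢ with N=2019: (408/2019)·0.7941 + (734/2019)·0.5872 + (877/2019)·0.5610 = 0.618

0.618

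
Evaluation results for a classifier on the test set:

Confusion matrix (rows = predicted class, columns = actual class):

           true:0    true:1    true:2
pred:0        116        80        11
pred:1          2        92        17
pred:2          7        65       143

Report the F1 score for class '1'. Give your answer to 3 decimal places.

One-vs-rest for '1': TP = diagonal; FP = other classes predicted '1'; FN = '1' predicted as other.
F1 score = 2·TP/(2·TP+FP+FN).
1: TP=92, FP=2+17=19, FN=80+65=145 → 184/348 = 0.5287

0.529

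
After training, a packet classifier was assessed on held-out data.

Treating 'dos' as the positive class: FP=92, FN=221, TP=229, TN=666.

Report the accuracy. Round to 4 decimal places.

0.7409

Accuracy = (TP+TN)/N = (229+666)/1208 = 0.7409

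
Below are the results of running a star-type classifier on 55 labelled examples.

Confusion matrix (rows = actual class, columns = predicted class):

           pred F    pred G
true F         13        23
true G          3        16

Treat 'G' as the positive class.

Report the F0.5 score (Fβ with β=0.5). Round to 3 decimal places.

Fβ = (1+β²)·TP / ((1+β²)·TP + β²·FN + FP), with β²=1/4
= 1.25·16 / (1.25·16 + 0.25·3 + 23) = 0.457

0.457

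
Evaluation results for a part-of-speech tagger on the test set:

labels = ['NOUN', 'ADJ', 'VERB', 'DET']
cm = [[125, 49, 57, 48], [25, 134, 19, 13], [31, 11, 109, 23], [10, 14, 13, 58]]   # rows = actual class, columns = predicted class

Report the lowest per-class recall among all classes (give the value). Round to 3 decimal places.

0.448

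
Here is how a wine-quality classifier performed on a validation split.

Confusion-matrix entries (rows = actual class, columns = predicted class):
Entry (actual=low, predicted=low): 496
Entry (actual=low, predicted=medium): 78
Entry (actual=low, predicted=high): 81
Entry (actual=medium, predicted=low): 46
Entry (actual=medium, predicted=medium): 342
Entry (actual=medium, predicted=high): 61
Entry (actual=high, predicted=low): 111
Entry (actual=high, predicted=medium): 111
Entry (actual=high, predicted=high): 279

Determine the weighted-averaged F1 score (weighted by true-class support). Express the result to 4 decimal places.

0.6937

Per-class F1 score (2·TP/(2·TP+FP+FN)):
  low: TP=496, FP=46+111=157, FN=78+81=159 → 992/1308 = 0.75841
  medium: TP=342, FP=78+111=189, FN=46+61=107 → 684/980 = 0.69796
  high: TP=279, FP=81+61=142, FN=111+111=222 → 558/922 = 0.60521
Weighted-F1 score = Σ (supportᵢ/N)·F1 scoreᵢ with N=1605: (655/1605)·0.75841 + (449/1605)·0.69796 + (501/1605)·0.60521 = 0.6937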